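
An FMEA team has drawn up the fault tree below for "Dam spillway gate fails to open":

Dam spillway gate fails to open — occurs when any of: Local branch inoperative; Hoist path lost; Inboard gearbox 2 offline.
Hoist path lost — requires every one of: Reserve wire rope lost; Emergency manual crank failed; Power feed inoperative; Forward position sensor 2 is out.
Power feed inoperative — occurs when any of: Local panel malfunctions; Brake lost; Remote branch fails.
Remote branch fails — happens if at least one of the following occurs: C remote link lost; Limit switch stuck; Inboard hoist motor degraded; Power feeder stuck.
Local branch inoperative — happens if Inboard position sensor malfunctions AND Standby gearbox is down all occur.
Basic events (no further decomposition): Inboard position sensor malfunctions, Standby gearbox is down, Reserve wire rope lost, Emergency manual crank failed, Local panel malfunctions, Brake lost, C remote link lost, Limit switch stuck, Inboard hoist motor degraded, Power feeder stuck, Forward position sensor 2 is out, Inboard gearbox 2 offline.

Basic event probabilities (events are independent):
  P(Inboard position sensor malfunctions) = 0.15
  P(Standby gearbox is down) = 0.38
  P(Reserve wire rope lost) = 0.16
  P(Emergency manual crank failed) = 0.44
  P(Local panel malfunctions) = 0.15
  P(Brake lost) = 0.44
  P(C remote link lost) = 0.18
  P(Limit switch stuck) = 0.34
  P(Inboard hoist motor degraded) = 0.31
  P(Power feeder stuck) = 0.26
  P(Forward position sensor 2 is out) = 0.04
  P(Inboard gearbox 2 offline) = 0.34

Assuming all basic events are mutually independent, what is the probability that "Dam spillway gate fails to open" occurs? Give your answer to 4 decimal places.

0.3791

P(Local branch inoperative) [AND] = 0.15 × 0.38 = 0.057000
P(Remote branch fails) [OR] = 1 − (1−0.18) × (1−0.34) × (1−0.31) × (1−0.26) = 0.723663
P(Power feed inoperative) [OR] = 1 − (1−0.15) × (1−0.44) × (1−0.723663) = 0.868464
P(Hoist path lost) [AND] = 0.16 × 0.44 × 0.868464 × 0.04 = 0.002446
P(Dam spillway gate fails to open) [OR] = 1 − (1−0.057000) × (1−0.002446) × (1−0.34) = 0.379142
Rounded to 4 decimal places: P(Dam spillway gate fails to open) ≈ 0.3791.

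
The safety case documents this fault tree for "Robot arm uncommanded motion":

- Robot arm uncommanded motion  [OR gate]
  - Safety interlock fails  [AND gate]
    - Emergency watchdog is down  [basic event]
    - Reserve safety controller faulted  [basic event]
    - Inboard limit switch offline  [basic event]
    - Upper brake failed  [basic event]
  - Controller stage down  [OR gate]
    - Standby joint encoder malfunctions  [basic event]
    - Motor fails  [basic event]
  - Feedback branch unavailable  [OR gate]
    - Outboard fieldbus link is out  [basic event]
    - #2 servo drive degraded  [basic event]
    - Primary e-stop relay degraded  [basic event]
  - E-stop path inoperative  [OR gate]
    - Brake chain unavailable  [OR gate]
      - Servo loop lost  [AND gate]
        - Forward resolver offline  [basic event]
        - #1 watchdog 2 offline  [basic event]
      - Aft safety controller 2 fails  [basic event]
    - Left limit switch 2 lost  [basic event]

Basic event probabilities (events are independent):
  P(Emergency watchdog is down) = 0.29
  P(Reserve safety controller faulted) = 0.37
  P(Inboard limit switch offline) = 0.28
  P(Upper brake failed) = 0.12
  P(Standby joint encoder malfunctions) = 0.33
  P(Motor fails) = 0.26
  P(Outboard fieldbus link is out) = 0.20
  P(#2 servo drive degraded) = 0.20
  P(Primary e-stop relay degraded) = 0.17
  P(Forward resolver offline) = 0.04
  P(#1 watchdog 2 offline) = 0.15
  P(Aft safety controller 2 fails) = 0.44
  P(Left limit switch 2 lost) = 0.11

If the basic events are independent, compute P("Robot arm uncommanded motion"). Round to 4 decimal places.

0.8700

P(Safety interlock fails) [AND] = 0.29 × 0.37 × 0.28 × 0.12 = 0.003605
P(Controller stage down) [OR] = 1 − (1−0.33) × (1−0.26) = 0.504200
P(Feedback branch unavailable) [OR] = 1 − (1−0.20) × (1−0.20) × (1−0.17) = 0.468800
P(Servo loop lost) [AND] = 0.04 × 0.15 = 0.006000
P(Brake chain unavailable) [OR] = 1 − (1−0.006000) × (1−0.44) = 0.443360
P(E-stop path inoperative) [OR] = 1 − (1−0.443360) × (1−0.11) = 0.504590
P(Robot arm uncommanded motion) [OR] = 1 − (1−0.003605) × (1−0.504200) × (1−0.468800) × (1−0.504590) = 0.869995
Rounded to 4 decimal places: P(Robot arm uncommanded motion) ≈ 0.8700.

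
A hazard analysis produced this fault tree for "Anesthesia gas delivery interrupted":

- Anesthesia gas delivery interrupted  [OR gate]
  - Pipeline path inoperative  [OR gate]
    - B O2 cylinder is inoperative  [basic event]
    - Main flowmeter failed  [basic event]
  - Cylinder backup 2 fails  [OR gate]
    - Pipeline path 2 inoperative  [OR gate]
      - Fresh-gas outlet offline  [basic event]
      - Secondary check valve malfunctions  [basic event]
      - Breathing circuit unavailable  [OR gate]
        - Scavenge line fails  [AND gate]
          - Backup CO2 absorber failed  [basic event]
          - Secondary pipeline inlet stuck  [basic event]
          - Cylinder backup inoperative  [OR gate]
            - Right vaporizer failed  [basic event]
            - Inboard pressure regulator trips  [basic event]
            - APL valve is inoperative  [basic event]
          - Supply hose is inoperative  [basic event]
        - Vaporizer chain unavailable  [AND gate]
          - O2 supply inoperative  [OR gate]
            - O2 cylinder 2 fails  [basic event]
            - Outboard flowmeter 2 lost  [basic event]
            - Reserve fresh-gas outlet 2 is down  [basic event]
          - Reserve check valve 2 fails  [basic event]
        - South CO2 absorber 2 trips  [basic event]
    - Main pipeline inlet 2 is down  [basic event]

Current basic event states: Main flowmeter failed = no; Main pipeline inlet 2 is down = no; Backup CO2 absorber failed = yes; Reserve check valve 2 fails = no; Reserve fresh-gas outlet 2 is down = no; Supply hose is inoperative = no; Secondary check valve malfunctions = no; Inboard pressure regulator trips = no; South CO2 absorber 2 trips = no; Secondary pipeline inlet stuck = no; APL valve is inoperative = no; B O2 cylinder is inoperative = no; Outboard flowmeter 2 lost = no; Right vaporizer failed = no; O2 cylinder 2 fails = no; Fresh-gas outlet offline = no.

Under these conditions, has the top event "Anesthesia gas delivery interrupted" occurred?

Pipeline path inoperative [OR]: B O2 cylinder is inoperative=not, Main flowmeter failed=not → no input occurs → does not occur.
Cylinder backup inoperative [OR]: Right vaporizer failed=not, Inboard pressure regulator trips=not, APL valve is inoperative=not → no input occurs → does not occur.
Scavenge line fails [AND]: Backup CO2 absorber failed=occurs, Secondary pipeline inlet stuck=not, Cylinder backup inoperative=not, Supply hose is inoperative=not → not all inputs occur → does not occur.
O2 supply inoperative [OR]: O2 cylinder 2 fails=not, Outboard flowmeter 2 lost=not, Reserve fresh-gas outlet 2 is down=not → no input occurs → does not occur.
Vaporizer chain unavailable [AND]: O2 supply inoperative=not, Reserve check valve 2 fails=not → not all inputs occur → does not occur.
Breathing circuit unavailable [OR]: Scavenge line fails=not, Vaporizer chain unavailable=not, South CO2 absorber 2 trips=not → no input occurs → does not occur.
Pipeline path 2 inoperative [OR]: Fresh-gas outlet offline=not, Secondary check valve malfunctions=not, Breathing circuit unavailable=not → no input occurs → does not occur.
Cylinder backup 2 fails [OR]: Pipeline path 2 inoperative=not, Main pipeline inlet 2 is down=not → no input occurs → does not occur.
Anesthesia gas delivery interrupted [OR]: Pipeline path inoperative=not, Cylinder backup 2 fails=not → no input occurs → does not occur.

No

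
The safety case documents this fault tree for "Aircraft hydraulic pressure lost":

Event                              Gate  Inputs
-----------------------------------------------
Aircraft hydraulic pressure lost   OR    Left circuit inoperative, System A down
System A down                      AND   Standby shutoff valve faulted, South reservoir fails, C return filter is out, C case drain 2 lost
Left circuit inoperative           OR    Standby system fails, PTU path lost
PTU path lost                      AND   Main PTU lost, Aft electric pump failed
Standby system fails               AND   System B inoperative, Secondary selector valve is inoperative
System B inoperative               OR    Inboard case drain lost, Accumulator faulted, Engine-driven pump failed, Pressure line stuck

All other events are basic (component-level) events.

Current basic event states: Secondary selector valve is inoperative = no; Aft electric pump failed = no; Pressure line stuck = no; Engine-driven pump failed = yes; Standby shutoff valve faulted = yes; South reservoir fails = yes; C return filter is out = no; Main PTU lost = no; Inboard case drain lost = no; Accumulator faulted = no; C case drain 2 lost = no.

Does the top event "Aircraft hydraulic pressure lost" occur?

No

System B inoperative [OR]: Inboard case drain lost=not, Accumulator faulted=not, Engine-driven pump failed=occurs, Pressure line stuck=not → at least one input occurs → occurs.
Standby system fails [AND]: System B inoperative=occurs, Secondary selector valve is inoperative=not → not all inputs occur → does not occur.
PTU path lost [AND]: Main PTU lost=not, Aft electric pump failed=not → not all inputs occur → does not occur.
Left circuit inoperative [OR]: Standby system fails=not, PTU path lost=not → no input occurs → does not occur.
System A down [AND]: Standby shutoff valve faulted=occurs, South reservoir fails=occurs, C return filter is out=not, C case drain 2 lost=not → not all inputs occur → does not occur.
Aircraft hydraulic pressure lost [OR]: Left circuit inoperative=not, System A down=not → no input occurs → does not occur.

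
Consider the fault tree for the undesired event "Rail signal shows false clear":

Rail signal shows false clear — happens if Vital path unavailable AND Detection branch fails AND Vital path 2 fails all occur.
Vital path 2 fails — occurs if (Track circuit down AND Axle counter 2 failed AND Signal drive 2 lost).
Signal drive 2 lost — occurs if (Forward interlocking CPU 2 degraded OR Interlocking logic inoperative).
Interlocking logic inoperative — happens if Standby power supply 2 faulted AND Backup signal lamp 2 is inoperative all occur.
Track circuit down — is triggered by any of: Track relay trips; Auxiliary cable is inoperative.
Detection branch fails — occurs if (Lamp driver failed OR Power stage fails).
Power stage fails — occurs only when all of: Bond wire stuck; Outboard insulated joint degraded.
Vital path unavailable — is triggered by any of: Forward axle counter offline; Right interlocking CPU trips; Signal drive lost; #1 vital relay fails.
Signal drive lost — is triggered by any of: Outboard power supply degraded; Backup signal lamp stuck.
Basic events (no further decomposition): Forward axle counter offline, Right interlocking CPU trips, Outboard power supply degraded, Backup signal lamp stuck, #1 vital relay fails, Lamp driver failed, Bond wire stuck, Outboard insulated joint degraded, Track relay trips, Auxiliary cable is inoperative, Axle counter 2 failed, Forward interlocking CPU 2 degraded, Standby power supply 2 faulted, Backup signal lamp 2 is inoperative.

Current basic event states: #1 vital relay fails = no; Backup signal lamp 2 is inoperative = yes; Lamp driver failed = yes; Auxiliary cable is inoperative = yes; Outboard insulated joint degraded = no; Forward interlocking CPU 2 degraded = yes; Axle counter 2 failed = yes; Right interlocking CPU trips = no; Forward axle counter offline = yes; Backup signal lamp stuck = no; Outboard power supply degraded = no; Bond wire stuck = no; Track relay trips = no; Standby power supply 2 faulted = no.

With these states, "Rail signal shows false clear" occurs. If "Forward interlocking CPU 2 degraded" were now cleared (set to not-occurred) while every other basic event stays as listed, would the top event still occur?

No

Counterfactual: set "Forward interlocking CPU 2 degraded" to not occurred.
Signal drive lost [OR]: Outboard power supply degraded=not, Backup signal lamp stuck=not → no input occurs → does not occur.
Vital path unavailable [OR]: Forward axle counter offline=occurs, Right interlocking CPU trips=not, Signal drive lost=not, #1 vital relay fails=not → at least one input occurs → occurs.
Power stage fails [AND]: Bond wire stuck=not, Outboard insulated joint degraded=not → not all inputs occur → does not occur.
Detection branch fails [OR]: Lamp driver failed=occurs, Power stage fails=not → at least one input occurs → occurs.
Track circuit down [OR]: Track relay trips=not, Auxiliary cable is inoperative=occurs → at least one input occurs → occurs.
Interlocking logic inoperative [AND]: Standby power supply 2 faulted=not, Backup signal lamp 2 is inoperative=occurs → not all inputs occur → does not occur.
Signal drive 2 lost [OR]: Forward interlocking CPU 2 degraded=not, Interlocking logic inoperative=not → no input occurs → does not occur.
Vital path 2 fails [AND]: Track circuit down=occurs, Axle counter 2 failed=occurs, Signal drive 2 lost=not → not all inputs occur → does not occur.
Rail signal shows false clear [AND]: Vital path unavailable=occurs, Detection branch fails=occurs, Vital path 2 fails=not → not all inputs occur → does not occur.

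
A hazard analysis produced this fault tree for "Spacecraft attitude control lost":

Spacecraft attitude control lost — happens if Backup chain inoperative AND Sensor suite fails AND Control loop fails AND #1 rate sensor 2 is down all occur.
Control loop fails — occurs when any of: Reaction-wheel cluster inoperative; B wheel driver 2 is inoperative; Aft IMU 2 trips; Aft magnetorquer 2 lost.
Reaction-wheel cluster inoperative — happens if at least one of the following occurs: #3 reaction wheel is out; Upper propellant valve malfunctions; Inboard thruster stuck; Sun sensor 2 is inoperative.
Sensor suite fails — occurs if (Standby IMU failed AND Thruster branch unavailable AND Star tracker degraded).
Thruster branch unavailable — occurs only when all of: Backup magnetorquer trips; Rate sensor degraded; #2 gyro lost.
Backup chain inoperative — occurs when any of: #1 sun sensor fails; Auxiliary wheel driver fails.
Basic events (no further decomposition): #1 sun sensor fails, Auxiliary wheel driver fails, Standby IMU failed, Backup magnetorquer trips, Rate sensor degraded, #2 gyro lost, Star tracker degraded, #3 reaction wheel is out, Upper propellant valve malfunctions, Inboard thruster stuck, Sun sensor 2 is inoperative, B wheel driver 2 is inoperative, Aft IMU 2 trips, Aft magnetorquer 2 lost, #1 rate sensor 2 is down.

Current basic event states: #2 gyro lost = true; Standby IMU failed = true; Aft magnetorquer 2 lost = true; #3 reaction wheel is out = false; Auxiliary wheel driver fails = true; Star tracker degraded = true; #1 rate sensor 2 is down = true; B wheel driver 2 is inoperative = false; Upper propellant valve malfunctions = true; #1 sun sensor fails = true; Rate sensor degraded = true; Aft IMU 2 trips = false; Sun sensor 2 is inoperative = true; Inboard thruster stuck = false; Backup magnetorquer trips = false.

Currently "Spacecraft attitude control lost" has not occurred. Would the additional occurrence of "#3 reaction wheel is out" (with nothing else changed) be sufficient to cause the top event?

Counterfactual: set "#3 reaction wheel is out" to occurred.
Backup chain inoperative [OR]: #1 sun sensor fails=occurs, Auxiliary wheel driver fails=occurs → at least one input occurs → occurs.
Thruster branch unavailable [AND]: Backup magnetorquer trips=not, Rate sensor degraded=occurs, #2 gyro lost=occurs → not all inputs occur → does not occur.
Sensor suite fails [AND]: Standby IMU failed=occurs, Thruster branch unavailable=not, Star tracker degraded=occurs → not all inputs occur → does not occur.
Reaction-wheel cluster inoperative [OR]: #3 reaction wheel is out=occurs, Upper propellant valve malfunctions=occurs, Inboard thruster stuck=not, Sun sensor 2 is inoperative=occurs → at least one input occurs → occurs.
Control loop fails [OR]: Reaction-wheel cluster inoperative=occurs, B wheel driver 2 is inoperative=not, Aft IMU 2 trips=not, Aft magnetorquer 2 lost=occurs → at least one input occurs → occurs.
Spacecraft attitude control lost [AND]: Backup chain inoperative=occurs, Sensor suite fails=not, Control loop fails=occurs, #1 rate sensor 2 is down=occurs → not all inputs occur → does not occur.

No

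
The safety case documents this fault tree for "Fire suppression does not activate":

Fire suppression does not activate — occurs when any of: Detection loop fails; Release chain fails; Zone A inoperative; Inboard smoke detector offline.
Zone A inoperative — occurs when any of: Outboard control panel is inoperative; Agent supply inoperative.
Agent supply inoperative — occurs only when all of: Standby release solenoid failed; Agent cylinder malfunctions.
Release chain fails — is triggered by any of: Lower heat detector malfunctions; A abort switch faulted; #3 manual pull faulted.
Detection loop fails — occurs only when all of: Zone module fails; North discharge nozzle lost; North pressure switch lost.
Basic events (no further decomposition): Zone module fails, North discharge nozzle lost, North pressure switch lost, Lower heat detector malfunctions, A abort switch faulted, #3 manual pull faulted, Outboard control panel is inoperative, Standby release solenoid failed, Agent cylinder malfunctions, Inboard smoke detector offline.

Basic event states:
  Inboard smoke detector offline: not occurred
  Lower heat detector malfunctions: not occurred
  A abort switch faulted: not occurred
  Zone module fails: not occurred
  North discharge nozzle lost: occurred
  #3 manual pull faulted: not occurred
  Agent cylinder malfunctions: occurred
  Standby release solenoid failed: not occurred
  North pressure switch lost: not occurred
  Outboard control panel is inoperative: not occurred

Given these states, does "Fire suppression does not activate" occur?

No

Detection loop fails [AND]: Zone module fails=not, North discharge nozzle lost=occurs, North pressure switch lost=not → not all inputs occur → does not occur.
Release chain fails [OR]: Lower heat detector malfunctions=not, A abort switch faulted=not, #3 manual pull faulted=not → no input occurs → does not occur.
Agent supply inoperative [AND]: Standby release solenoid failed=not, Agent cylinder malfunctions=occurs → not all inputs occur → does not occur.
Zone A inoperative [OR]: Outboard control panel is inoperative=not, Agent supply inoperative=not → no input occurs → does not occur.
Fire suppression does not activate [OR]: Detection loop fails=not, Release chain fails=not, Zone A inoperative=not, Inboard smoke detector offline=not → no input occurs → does not occur.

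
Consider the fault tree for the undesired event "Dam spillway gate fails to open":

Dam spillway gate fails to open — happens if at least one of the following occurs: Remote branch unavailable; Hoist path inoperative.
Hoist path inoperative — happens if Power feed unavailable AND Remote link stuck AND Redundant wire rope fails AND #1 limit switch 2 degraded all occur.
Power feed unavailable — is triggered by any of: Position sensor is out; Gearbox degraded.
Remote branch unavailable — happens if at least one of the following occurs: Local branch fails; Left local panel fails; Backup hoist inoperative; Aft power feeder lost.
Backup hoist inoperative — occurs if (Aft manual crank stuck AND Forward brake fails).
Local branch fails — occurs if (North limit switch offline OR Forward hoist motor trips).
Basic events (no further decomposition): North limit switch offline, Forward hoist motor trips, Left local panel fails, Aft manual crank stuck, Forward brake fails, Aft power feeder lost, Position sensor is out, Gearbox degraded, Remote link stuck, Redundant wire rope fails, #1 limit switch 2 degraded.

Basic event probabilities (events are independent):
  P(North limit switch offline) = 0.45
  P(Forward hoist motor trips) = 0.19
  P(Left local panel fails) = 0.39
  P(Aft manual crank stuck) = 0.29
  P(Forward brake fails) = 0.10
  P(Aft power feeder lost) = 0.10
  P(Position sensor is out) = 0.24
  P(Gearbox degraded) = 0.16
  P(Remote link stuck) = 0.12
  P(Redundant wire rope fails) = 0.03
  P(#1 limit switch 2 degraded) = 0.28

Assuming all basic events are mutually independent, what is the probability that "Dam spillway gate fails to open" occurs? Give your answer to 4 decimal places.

P(Local branch fails) [OR] = 1 − (1−0.45) × (1−0.19) = 0.554500
P(Backup hoist inoperative) [AND] = 0.29 × 0.10 = 0.029000
P(Remote branch unavailable) [OR] = 1 − (1−0.554500) × (1−0.39) × (1−0.029000) × (1−0.10) = 0.762513
P(Power feed unavailable) [OR] = 1 − (1−0.24) × (1−0.16) = 0.361600
P(Hoist path inoperative) [AND] = 0.361600 × 0.12 × 0.03 × 0.28 = 0.000364
P(Dam spillway gate fails to open) [OR] = 1 − (1−0.762513) × (1−0.000364) = 0.762599
Rounded to 4 decimal places: P(Dam spillway gate fails to open) ≈ 0.7626.

0.7626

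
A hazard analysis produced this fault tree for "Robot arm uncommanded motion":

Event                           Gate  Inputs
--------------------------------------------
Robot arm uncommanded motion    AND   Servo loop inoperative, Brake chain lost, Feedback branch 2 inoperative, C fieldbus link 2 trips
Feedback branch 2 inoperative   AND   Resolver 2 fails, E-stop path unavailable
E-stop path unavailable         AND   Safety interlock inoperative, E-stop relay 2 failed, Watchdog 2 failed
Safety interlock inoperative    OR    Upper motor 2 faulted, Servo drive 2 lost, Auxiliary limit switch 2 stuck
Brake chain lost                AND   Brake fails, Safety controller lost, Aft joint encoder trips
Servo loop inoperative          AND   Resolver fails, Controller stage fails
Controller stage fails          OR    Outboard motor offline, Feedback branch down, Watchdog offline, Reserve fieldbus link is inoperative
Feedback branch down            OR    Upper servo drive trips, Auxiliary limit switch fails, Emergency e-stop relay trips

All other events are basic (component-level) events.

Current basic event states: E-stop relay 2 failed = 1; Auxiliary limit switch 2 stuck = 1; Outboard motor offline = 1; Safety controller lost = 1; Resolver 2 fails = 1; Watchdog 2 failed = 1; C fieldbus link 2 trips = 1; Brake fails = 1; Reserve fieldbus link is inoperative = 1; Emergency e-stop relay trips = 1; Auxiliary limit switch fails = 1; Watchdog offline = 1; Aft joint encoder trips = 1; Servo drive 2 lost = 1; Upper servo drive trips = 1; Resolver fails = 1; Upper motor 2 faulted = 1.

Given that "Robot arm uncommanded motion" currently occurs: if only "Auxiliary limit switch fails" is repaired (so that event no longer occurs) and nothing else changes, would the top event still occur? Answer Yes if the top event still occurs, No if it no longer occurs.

Counterfactual: set "Auxiliary limit switch fails" to not occurred.
Feedback branch down [OR]: Upper servo drive trips=occurs, Auxiliary limit switch fails=not, Emergency e-stop relay trips=occurs → at least one input occurs → occurs.
Controller stage fails [OR]: Outboard motor offline=occurs, Feedback branch down=occurs, Watchdog offline=occurs, Reserve fieldbus link is inoperative=occurs → at least one input occurs → occurs.
Servo loop inoperative [AND]: Resolver fails=occurs, Controller stage fails=occurs → all inputs occur → occurs.
Brake chain lost [AND]: Brake fails=occurs, Safety controller lost=occurs, Aft joint encoder trips=occurs → all inputs occur → occurs.
Safety interlock inoperative [OR]: Upper motor 2 faulted=occurs, Servo drive 2 lost=occurs, Auxiliary limit switch 2 stuck=occurs → at least one input occurs → occurs.
E-stop path unavailable [AND]: Safety interlock inoperative=occurs, E-stop relay 2 failed=occurs, Watchdog 2 failed=occurs → all inputs occur → occurs.
Feedback branch 2 inoperative [AND]: Resolver 2 fails=occurs, E-stop path unavailable=occurs → all inputs occur → occurs.
Robot arm uncommanded motion [AND]: Servo loop inoperative=occurs, Brake chain lost=occurs, Feedback branch 2 inoperative=occurs, C fieldbus link 2 trips=occurs → all inputs occur → occurs.

Yes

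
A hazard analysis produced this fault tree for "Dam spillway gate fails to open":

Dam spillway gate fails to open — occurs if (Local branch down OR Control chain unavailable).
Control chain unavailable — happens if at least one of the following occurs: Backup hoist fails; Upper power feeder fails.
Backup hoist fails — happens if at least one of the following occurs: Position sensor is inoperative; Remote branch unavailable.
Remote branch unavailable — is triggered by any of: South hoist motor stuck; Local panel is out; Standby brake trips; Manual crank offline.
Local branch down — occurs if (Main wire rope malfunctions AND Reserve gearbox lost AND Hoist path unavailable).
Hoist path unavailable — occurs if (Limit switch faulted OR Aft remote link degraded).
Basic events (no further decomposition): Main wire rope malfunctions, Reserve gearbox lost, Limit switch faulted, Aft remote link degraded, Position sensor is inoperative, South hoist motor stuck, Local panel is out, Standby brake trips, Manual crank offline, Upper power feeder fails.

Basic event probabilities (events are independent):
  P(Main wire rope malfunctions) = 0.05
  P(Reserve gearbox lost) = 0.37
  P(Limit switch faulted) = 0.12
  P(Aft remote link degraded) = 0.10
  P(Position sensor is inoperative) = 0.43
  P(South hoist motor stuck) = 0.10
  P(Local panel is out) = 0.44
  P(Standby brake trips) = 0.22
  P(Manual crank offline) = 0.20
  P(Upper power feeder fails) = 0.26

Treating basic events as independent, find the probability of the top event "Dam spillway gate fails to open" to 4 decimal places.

0.8679

P(Hoist path unavailable) [OR] = 1 − (1−0.12) × (1−0.10) = 0.208000
P(Local branch down) [AND] = 0.05 × 0.37 × 0.208000 = 0.003848
P(Remote branch unavailable) [OR] = 1 − (1−0.10) × (1−0.44) × (1−0.22) × (1−0.20) = 0.685504
P(Backup hoist fails) [OR] = 1 − (1−0.43) × (1−0.685504) = 0.820737
P(Control chain unavailable) [OR] = 1 − (1−0.820737) × (1−0.26) = 0.867345
P(Dam spillway gate fails to open) [OR] = 1 − (1−0.003848) × (1−0.867345) = 0.867855
Rounded to 4 decimal places: P(Dam spillway gate fails to open) ≈ 0.8679.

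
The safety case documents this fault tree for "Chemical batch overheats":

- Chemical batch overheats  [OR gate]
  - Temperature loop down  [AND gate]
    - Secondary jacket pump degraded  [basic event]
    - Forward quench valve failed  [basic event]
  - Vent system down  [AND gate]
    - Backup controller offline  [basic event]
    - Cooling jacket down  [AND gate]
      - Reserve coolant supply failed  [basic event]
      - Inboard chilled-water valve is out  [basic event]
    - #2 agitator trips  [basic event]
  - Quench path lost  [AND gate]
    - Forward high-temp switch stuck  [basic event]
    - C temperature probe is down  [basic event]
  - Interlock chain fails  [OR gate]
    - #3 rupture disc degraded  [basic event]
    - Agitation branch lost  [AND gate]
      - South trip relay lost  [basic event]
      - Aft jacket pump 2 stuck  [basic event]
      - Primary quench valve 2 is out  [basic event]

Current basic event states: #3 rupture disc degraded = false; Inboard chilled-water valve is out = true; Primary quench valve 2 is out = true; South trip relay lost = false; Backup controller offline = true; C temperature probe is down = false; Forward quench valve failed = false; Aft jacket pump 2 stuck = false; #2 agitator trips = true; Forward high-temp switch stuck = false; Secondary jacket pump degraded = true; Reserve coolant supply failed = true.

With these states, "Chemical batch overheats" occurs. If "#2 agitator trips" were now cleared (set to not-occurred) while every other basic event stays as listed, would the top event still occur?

No

Counterfactual: set "#2 agitator trips" to not occurred.
Temperature loop down [AND]: Secondary jacket pump degraded=occurs, Forward quench valve failed=not → not all inputs occur → does not occur.
Cooling jacket down [AND]: Reserve coolant supply failed=occurs, Inboard chilled-water valve is out=occurs → all inputs occur → occurs.
Vent system down [AND]: Backup controller offline=occurs, Cooling jacket down=occurs, #2 agitator trips=not → not all inputs occur → does not occur.
Quench path lost [AND]: Forward high-temp switch stuck=not, C temperature probe is down=not → not all inputs occur → does not occur.
Agitation branch lost [AND]: South trip relay lost=not, Aft jacket pump 2 stuck=not, Primary quench valve 2 is out=occurs → not all inputs occur → does not occur.
Interlock chain fails [OR]: #3 rupture disc degraded=not, Agitation branch lost=not → no input occurs → does not occur.
Chemical batch overheats [OR]: Temperature loop down=not, Vent system down=not, Quench path lost=not, Interlock chain fails=not → no input occurs → does not occur.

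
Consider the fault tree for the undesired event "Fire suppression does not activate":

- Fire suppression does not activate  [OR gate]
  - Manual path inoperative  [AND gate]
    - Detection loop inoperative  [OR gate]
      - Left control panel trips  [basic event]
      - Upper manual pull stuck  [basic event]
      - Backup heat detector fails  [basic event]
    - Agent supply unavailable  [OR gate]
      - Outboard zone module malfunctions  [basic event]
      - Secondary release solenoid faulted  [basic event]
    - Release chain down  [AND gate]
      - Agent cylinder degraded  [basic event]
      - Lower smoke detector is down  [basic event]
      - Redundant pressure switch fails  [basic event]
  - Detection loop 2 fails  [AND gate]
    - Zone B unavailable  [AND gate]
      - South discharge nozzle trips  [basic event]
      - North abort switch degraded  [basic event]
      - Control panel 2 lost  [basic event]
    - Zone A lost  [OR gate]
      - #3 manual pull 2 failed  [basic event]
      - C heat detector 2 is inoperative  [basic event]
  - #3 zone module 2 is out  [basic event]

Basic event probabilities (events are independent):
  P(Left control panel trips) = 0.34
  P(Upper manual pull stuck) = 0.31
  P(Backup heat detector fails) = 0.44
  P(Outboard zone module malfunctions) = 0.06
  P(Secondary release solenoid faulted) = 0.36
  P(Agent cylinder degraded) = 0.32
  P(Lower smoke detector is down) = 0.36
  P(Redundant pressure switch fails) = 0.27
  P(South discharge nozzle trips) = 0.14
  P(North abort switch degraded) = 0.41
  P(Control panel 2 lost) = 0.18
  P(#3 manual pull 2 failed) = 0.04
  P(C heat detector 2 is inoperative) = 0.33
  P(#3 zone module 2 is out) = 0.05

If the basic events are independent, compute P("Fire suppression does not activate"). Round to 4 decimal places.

0.0622

P(Detection loop inoperative) [OR] = 1 − (1−0.34) × (1−0.31) × (1−0.44) = 0.744976
P(Agent supply unavailable) [OR] = 1 − (1−0.06) × (1−0.36) = 0.398400
P(Release chain down) [AND] = 0.32 × 0.36 × 0.27 = 0.031104
P(Manual path inoperative) [AND] = 0.744976 × 0.398400 × 0.031104 = 0.009232
P(Zone B unavailable) [AND] = 0.14 × 0.41 × 0.18 = 0.010332
P(Zone A lost) [OR] = 1 − (1−0.04) × (1−0.33) = 0.356800
P(Detection loop 2 fails) [AND] = 0.010332 × 0.356800 = 0.003686
P(Fire suppression does not activate) [OR] = 1 − (1−0.009232) × (1−0.003686) × (1−0.05) = 0.062240
Rounded to 4 decimal places: P(Fire suppression does not activate) ≈ 0.0622.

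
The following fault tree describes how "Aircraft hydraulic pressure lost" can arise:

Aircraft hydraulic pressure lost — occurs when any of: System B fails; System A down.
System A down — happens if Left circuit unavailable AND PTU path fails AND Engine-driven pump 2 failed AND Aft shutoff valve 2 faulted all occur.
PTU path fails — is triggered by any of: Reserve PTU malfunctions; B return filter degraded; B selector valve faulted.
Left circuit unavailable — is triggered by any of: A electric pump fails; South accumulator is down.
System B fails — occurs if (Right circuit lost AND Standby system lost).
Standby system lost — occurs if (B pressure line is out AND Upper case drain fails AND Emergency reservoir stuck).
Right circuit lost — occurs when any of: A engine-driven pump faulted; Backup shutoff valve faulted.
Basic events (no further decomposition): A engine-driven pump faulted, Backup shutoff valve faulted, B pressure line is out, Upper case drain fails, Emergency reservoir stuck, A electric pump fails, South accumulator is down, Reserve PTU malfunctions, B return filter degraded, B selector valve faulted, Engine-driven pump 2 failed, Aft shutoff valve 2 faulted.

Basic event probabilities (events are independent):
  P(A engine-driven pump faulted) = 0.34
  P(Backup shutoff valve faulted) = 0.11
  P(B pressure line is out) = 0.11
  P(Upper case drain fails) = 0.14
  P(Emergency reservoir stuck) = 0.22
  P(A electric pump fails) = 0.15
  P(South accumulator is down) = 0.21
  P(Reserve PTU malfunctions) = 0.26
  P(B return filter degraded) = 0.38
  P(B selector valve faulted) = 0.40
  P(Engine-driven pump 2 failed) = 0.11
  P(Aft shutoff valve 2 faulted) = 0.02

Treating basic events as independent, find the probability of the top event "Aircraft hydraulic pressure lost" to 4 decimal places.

P(Right circuit lost) [OR] = 1 − (1−0.34) × (1−0.11) = 0.412600
P(Standby system lost) [AND] = 0.11 × 0.14 × 0.22 = 0.003388
P(System B fails) [AND] = 0.412600 × 0.003388 = 0.001398
P(Left circuit unavailable) [OR] = 1 − (1−0.15) × (1−0.21) = 0.328500
P(PTU path fails) [OR] = 1 − (1−0.26) × (1−0.38) × (1−0.40) = 0.724720
P(System A down) [AND] = 0.328500 × 0.724720 × 0.11 × 0.02 = 0.000524
P(Aircraft hydraulic pressure lost) [OR] = 1 − (1−0.001398) × (1−0.000524) = 0.001921
Rounded to 4 decimal places: P(Aircraft hydraulic pressure lost) ≈ 0.0019.

0.0019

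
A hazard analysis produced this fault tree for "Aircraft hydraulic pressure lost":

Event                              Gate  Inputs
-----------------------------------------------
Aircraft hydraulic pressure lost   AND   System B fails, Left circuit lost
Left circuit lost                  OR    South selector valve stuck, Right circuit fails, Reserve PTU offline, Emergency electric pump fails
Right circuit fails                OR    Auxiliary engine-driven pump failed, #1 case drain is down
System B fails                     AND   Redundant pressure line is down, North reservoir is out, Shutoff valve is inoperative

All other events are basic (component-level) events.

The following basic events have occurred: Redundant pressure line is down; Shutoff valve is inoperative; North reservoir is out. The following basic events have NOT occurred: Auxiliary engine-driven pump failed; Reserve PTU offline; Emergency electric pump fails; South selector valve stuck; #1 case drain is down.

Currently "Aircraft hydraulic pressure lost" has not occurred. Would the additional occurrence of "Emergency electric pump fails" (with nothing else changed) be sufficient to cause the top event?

Yes

Counterfactual: set "Emergency electric pump fails" to occurred.
System B fails [AND]: Redundant pressure line is down=occurs, North reservoir is out=occurs, Shutoff valve is inoperative=occurs → all inputs occur → occurs.
Right circuit fails [OR]: Auxiliary engine-driven pump failed=not, #1 case drain is down=not → no input occurs → does not occur.
Left circuit lost [OR]: South selector valve stuck=not, Right circuit fails=not, Reserve PTU offline=not, Emergency electric pump fails=occurs → at least one input occurs → occurs.
Aircraft hydraulic pressure lost [AND]: System B fails=occurs, Left circuit lost=occurs → all inputs occur → occurs.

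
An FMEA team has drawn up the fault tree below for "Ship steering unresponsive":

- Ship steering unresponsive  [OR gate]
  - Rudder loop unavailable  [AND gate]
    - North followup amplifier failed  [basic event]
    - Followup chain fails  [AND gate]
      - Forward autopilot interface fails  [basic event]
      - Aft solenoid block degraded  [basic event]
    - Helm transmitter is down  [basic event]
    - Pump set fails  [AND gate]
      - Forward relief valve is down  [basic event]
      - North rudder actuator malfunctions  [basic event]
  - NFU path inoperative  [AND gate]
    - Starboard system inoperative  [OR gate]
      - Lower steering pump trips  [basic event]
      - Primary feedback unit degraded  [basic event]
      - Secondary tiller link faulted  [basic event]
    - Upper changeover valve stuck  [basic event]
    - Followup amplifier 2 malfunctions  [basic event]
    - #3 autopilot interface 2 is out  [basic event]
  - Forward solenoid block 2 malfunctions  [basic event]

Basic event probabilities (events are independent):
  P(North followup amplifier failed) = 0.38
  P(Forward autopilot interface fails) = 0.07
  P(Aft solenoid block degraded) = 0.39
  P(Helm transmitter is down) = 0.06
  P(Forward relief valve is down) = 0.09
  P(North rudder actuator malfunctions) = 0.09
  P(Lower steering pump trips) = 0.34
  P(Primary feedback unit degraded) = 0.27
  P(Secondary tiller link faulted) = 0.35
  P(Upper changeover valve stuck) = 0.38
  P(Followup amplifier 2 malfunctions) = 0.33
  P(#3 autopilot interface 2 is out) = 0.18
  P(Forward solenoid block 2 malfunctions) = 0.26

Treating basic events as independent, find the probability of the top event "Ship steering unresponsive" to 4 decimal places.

P(Followup chain fails) [AND] = 0.07 × 0.39 = 0.027300
P(Pump set fails) [AND] = 0.09 × 0.09 = 0.008100
P(Rudder loop unavailable) [AND] = 0.38 × 0.027300 × 0.06 × 0.008100 = 0.000005
P(Starboard system inoperative) [OR] = 1 − (1−0.34) × (1−0.27) × (1−0.35) = 0.686830
P(NFU path inoperative) [AND] = 0.686830 × 0.38 × 0.33 × 0.18 = 0.015503
P(Ship steering unresponsive) [OR] = 1 − (1−0.000005) × (1−0.015503) × (1−0.26) = 0.271476
Rounded to 4 decimal places: P(Ship steering unresponsive) ≈ 0.2715.

0.2715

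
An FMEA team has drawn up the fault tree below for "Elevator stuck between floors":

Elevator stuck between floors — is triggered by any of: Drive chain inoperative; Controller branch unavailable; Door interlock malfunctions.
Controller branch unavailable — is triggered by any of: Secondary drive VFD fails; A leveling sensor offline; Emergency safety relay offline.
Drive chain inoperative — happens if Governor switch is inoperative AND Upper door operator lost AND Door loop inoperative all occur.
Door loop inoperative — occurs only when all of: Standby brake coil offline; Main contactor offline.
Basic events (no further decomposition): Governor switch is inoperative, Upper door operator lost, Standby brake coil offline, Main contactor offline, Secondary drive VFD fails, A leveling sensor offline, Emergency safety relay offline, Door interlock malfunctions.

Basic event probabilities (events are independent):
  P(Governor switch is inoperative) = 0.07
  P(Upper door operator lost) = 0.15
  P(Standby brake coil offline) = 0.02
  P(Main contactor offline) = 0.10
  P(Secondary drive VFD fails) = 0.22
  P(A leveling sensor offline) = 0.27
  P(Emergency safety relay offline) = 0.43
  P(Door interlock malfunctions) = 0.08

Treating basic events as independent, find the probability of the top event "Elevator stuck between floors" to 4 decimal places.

P(Door loop inoperative) [AND] = 0.02 × 0.10 = 0.002000
P(Drive chain inoperative) [AND] = 0.07 × 0.15 × 0.002000 = 0.000021
P(Controller branch unavailable) [OR] = 1 − (1−0.22) × (1−0.27) × (1−0.43) = 0.675442
P(Elevator stuck between floors) [OR] = 1 − (1−0.000021) × (1−0.675442) × (1−0.08) = 0.701413
Rounded to 4 decimal places: P(Elevator stuck between floors) ≈ 0.7014.

0.7014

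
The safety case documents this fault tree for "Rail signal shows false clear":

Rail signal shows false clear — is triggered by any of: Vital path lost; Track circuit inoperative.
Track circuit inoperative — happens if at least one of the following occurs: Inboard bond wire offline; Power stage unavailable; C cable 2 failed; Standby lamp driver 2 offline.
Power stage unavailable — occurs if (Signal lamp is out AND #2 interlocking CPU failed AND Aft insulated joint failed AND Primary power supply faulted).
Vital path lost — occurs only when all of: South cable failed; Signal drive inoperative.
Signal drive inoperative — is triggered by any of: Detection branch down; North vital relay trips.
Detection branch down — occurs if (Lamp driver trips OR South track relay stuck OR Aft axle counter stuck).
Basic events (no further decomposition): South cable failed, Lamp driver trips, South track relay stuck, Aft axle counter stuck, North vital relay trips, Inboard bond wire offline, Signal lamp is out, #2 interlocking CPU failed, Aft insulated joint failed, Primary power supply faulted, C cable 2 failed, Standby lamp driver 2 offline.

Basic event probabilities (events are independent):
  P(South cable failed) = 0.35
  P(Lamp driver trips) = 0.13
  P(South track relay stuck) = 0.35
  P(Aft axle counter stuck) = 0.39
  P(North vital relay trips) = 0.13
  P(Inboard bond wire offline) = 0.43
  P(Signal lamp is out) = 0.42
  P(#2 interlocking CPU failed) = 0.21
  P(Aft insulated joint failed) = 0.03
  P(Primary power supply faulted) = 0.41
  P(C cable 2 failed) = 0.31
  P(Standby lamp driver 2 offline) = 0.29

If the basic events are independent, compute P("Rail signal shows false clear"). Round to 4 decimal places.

P(Detection branch down) [OR] = 1 − (1−0.13) × (1−0.35) × (1−0.39) = 0.655045
P(Signal drive inoperative) [OR] = 1 − (1−0.655045) × (1−0.13) = 0.699889
P(Vital path lost) [AND] = 0.35 × 0.699889 = 0.244961
P(Power stage unavailable) [AND] = 0.42 × 0.21 × 0.03 × 0.41 = 0.001085
P(Track circuit inoperative) [OR] = 1 − (1−0.43) × (1−0.001085) × (1−0.31) × (1−0.29) = 0.721060
P(Rail signal shows false clear) [OR] = 1 − (1−0.244961) × (1−0.721060) = 0.789389
Rounded to 4 decimal places: P(Rail signal shows false clear) ≈ 0.7894.

0.7894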